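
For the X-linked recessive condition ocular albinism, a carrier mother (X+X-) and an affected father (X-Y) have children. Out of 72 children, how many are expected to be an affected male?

Cross: X+X- × X-Y
Offspring: 1 X+X-, 1 X+Y, 1 X-X-, 1 X-Y
Probability of an affected male: 1/4
Expected count = 1/4 × 72 = 18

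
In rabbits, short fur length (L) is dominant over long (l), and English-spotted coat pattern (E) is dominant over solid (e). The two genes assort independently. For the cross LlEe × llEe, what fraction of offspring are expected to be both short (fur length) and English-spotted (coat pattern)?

Dihybrid cross LlEe × llEe — consider each gene separately:
fur length: Ll × ll → 2 Ll, 2 ll → 2 L_ : 2 ll (out of 4)
coat pattern: Ee × Ee → 1 EE, 2 Ee, 1 ee → 3 E_ : 1 ee (out of 4)
Looking for: short (L_) and English-spotted (E_)
P(short) = 2/4, P(English-spotted) = 3/4
P(both) = 2/4 × 3/4 = 6/16 = 3/8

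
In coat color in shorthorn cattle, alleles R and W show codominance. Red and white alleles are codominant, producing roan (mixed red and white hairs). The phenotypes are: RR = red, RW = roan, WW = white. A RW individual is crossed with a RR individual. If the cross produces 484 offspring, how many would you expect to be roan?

Punnett square for RW × RR:
Offspring genotypes: 2 RR, 2 RW
Phenotype counts: 2 red, 2 roan
roan: 2 out of 4 → fraction 1/2
Expected count = 1/2 × 484 = 242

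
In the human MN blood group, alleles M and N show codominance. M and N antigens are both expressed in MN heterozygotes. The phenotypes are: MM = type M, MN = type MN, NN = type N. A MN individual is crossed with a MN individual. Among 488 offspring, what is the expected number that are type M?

Punnett square for MN × MN:
Offspring genotypes: 1 MM, 2 MN, 1 NN
Phenotype counts: 1 type M, 2 type MN, 1 type N
type M: 1 out of 4 → fraction 1/4
Expected count = 1/4 × 488 = 122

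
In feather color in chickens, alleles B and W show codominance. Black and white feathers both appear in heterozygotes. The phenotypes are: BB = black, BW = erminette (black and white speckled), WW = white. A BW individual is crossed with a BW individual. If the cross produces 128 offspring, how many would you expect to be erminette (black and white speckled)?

Punnett square for BW × BW:
Offspring genotypes: 1 BB, 2 BW, 1 WW
Phenotype counts: 1 black, 2 erminette (black and white speckled), 1 white
erminette (black and white speckled): 2 out of 4 → fraction 1/2
Expected count = 1/2 × 128 = 64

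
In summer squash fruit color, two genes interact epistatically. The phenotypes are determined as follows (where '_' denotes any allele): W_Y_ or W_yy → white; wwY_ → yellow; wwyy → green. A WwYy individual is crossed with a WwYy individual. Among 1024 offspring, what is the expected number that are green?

Cross: WwYy × WwYy — consider each gene separately:
W gene: Ww × Ww → 1 WW, 2 Ww, 1 ww → 3 W_ : 1 ww (out of 4)
Y gene: Yy × Yy → 1 YY, 2 Yy, 1 yy → 3 Y_ : 1 yy (out of 4)
Genotype classes (out of 4 × 4 = 16): W_Y_ = 3×3 = 9; W_yy = 3×1 = 3; wwY_ = 1×3 = 3; wwyy = 1×1 = 1
Apply the phenotype rules: W_Y_ (9) + W_yy (3) → white; wwY_ (3) → yellow; wwyy (1) → green
Phenotype counts (out of 16): 12 white, 3 yellow, 1 green
green: 1 out of 16 → fraction 1/16
Expected count = 1/16 × 1024 = 64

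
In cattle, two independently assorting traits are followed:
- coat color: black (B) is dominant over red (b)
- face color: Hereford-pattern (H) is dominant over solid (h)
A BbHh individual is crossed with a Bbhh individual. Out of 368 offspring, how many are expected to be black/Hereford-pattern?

Dihybrid cross BbHh × Bbhh — consider each gene separately:
coat color: Bb × Bb → 1 BB, 2 Bb, 1 bb → 3 B_ : 1 bb (out of 4)
face color: Hh × hh → 2 Hh, 2 hh → 2 H_ : 2 hh (out of 4)
Combine (counts out of 4 × 4 = 16): black/Hereford-pattern (B_H_) = 3×2 = 6; black/solid (B_hh) = 3×2 = 6; red/Hereford-pattern (bbH_) = 1×2 = 2; red/solid (bbhh) = 1×2 = 2
Phenotype counts (out of 16): 6 black/Hereford-pattern, 6 black/solid, 2 red/Hereford-pattern, 2 red/solid
black/Hereford-pattern: 6 out of 16 → fraction 3/8
Expected count = 3/8 × 368 = 138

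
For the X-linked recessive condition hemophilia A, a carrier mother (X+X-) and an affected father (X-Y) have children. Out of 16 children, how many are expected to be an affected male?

Cross: X+X- × X-Y
Offspring: 1 X+X-, 1 X+Y, 1 X-X-, 1 X-Y
Probability of an affected male: 1/4
Expected count = 1/4 × 16 = 4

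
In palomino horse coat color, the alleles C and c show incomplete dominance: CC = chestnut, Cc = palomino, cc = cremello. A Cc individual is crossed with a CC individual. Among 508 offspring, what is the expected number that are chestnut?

Punnett square for Cc × CC:
Offspring genotypes: 2 CC, 2 Cc
Phenotype counts: 2 chestnut, 2 palomino
chestnut: 2 out of 4 → fraction 1/2
Expected count = 1/2 × 508 = 254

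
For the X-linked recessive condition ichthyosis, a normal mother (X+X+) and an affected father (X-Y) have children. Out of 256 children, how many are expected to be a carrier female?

Cross: X+X+ × X-Y
Offspring: 2 X+X-, 2 X+Y
Probability of a carrier female: 2/4 = 1/2
Expected count = 1/2 × 256 = 128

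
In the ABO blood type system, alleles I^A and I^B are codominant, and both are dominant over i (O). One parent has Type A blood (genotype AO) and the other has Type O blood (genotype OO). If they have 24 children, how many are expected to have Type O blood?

Cross: AO × OO
Possible offspring genotypes: 2 AO, 2 OO
Blood type counts: 2 Type A, 2 Type O
Probability of Type O: 2/4 = 1/2
Expected count = 1/2 × 24 = 12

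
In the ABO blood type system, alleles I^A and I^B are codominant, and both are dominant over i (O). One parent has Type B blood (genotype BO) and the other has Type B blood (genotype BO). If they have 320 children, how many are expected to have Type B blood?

Cross: BO × BO
Possible offspring genotypes: 1 BB, 2 BO, 1 OO
Blood type counts: 3 Type B, 1 Type O
Probability of Type B: 3/4
Expected count = 3/4 × 320 = 240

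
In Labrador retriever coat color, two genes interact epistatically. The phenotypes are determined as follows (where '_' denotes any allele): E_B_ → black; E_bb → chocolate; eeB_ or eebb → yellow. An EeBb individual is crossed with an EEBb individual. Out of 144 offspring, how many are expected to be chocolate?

Cross: EeBb × EEBb — consider each gene separately:
E gene: Ee × EE → 2 EE, 2 Ee → 4 E_ (out of 4)
B gene: Bb × Bb → 1 BB, 2 Bb, 1 bb → 3 B_ : 1 bb (out of 4)
Genotype classes (out of 4 × 4 = 16): E_B_ = 4×3 = 12; E_bb = 4×1 = 4
Apply the phenotype rules: E_B_ (12) → black; E_bb (4) → chocolate
Phenotype counts (out of 16): 12 black, 4 chocolate
chocolate: 4 out of 16 → fraction 1/4
Expected count = 1/4 × 144 = 36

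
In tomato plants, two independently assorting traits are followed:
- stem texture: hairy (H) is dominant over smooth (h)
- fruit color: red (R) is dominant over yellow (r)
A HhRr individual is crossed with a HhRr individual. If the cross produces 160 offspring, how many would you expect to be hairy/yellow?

Dihybrid cross HhRr × HhRr — consider each gene separately:
stem texture: Hh × Hh → 1 HH, 2 Hh, 1 hh → 3 H_ : 1 hh (out of 4)
fruit color: Rr × Rr → 1 RR, 2 Rr, 1 rr → 3 R_ : 1 rr (out of 4)
Combine (counts out of 4 × 4 = 16): hairy/red (H_R_) = 3×3 = 9; hairy/yellow (H_rr) = 3×1 = 3; smooth/red (hhR_) = 1×3 = 3; smooth/yellow (hhrr) = 1×1 = 1
Phenotype counts (out of 16): 9 hairy/red, 3 hairy/yellow, 3 smooth/red, 1 smooth/yellow
hairy/yellow: 3 out of 16 → fraction 3/16
Expected count = 3/16 × 160 = 30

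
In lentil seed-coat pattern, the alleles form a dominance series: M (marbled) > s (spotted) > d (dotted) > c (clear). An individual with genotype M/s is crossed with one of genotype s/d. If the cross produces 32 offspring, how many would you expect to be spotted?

Cross: M/s × s/d
Allele dominance: M > s > d > c
Offspring genotypes: 1 M/s, 1 M/d, 1 s/s, 1 s/d
Phenotype counts: 2 marbled, 2 spotted
spotted: 2 out of 4 → fraction 1/2
Expected count = 1/2 × 32 = 16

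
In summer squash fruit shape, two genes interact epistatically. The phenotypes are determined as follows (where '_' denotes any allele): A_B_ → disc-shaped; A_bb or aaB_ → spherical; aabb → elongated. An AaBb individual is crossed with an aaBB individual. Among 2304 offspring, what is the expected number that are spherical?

Cross: AaBb × aaBB — consider each gene separately:
A gene: Aa × aa → 2 Aa, 2 aa → 2 A_ : 2 aa (out of 4)
B gene: Bb × BB → 2 BB, 2 Bb → 4 B_ (out of 4)
Genotype classes (out of 4 × 4 = 16): A_B_ = 2×4 = 8; aaB_ = 2×4 = 8
Apply the phenotype rules: A_B_ (8) → disc-shaped; aaB_ (8) → spherical
Phenotype counts (out of 16): 8 disc-shaped, 8 spherical
spherical: 8 out of 16 → fraction 1/2
Expected count = 1/2 × 2304 = 1152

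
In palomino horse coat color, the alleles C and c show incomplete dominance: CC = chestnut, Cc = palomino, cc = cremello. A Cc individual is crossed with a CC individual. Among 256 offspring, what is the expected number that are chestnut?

Punnett square for Cc × CC:
Offspring genotypes: 2 CC, 2 Cc
Phenotype counts: 2 chestnut, 2 palomino
chestnut: 2 out of 4 → fraction 1/2
Expected count = 1/2 × 256 = 128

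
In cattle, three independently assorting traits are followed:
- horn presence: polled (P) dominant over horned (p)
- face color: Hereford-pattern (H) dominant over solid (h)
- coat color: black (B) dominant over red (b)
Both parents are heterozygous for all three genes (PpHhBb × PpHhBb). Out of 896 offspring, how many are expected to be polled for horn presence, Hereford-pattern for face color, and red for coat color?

Trihybrid cross: PpHhBb × PpHhBb
Each trait segregates independently with a 3:1 phenotypic ratio, so each gene contributes 3/4 (dominant) or 1/4 (recessive).
Target: polled (horn presence), Hereford-pattern (face color), red (coat color)
Probability = product of independent per-trait probabilities
= 3/4 × 3/4 × 1/4 = 9/64
Expected count = 9/64 × 896 = 126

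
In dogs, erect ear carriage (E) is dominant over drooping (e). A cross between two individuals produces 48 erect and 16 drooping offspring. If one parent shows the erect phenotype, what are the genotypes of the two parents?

Observed offspring: 48 erect, 16 drooping
The observed ratio simplifies to 3:1. Drooping (ee) offspring appear, so each parent must contribute one e allele. The parent stated to show erect carries E, so it is Ee. The other parent is then either Ee or ee: Ee × ee would give a 1:1 split, whereas Ee × Ee gives 3:1 — matching the data. So both parents are heterozygous (Ee × Ee).
Parent genotypes: Ee × Ee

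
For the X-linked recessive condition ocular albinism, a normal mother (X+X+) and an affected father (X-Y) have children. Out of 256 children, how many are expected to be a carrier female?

Cross: X+X+ × X-Y
Offspring: 2 X+X-, 2 X+Y
Probability of a carrier female: 2/4 = 1/2
Expected count = 1/2 × 256 = 128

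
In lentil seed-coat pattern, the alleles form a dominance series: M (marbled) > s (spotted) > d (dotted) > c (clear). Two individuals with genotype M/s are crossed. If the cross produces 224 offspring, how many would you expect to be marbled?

Cross: M/s × M/s
Allele dominance: M > s > d > c
Offspring genotypes: 1 M/M, 2 M/s, 1 s/s
Phenotype counts: 3 marbled, 1 spotted
marbled: 3 out of 4 → fraction 3/4
Expected count = 3/4 × 224 = 168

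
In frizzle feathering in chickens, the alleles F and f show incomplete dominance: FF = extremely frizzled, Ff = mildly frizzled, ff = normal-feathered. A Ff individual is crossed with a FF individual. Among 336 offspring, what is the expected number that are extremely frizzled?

Punnett square for Ff × FF:
Offspring genotypes: 2 FF, 2 Ff
Phenotype counts: 2 extremely frizzled, 2 mildly frizzled
extremely frizzled: 2 out of 4 → fraction 1/2
Expected count = 1/2 × 336 = 168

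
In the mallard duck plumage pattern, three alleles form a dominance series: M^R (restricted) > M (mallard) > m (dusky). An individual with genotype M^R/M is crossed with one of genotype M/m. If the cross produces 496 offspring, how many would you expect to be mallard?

Cross: M^R/M × M/m
Allele dominance: M^R > M > m
Offspring genotypes: 1 M^R/M, 1 M^R/m, 1 M/M, 1 M/m
Phenotype counts: 2 restricted, 2 mallard
mallard: 2 out of 4 → fraction 1/2
Expected count = 1/2 × 496 = 248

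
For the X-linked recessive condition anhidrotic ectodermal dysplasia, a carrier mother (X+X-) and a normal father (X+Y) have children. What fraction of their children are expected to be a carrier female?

Cross: X+X- × X+Y
Offspring: 1 X+X+, 1 X+Y, 1 X+X-, 1 X-Y
Probability of a carrier female: 1/4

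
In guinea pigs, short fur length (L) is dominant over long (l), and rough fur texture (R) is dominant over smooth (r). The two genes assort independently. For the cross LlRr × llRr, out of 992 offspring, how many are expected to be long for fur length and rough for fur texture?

Dihybrid cross LlRr × llRr — consider each gene separately:
fur length: Ll × ll → 2 Ll, 2 ll → 2 L_ : 2 ll (out of 4)
fur texture: Rr × Rr → 1 RR, 2 Rr, 1 rr → 3 R_ : 1 rr (out of 4)
Looking for: long (ll) and rough (R_)
P(long) = 2/4, P(rough) = 3/4
P(both) = 2/4 × 3/4 = 6/16 = 3/8
Expected count = 3/8 × 992 = 372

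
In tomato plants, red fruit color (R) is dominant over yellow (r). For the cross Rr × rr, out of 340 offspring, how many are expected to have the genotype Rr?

Punnett square for Rr × rr:
Offspring genotypes: 2 Rr, 2 rr
Total offspring: 4
Count with target: 2
Probability: 2/4 = 1/2
Expected count = 1/2 × 340 = 170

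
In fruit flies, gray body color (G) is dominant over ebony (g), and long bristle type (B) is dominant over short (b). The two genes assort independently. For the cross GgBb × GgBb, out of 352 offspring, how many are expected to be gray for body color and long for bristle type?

Dihybrid cross GgBb × GgBb — consider each gene separately:
body color: Gg × Gg → 1 GG, 2 Gg, 1 gg → 3 G_ : 1 gg (out of 4)
bristle type: Bb × Bb → 1 BB, 2 Bb, 1 bb → 3 B_ : 1 bb (out of 4)
Looking for: gray (G_) and long (B_)
P(gray) = 3/4, P(long) = 3/4
P(both) = 3/4 × 3/4 = 9/16
Expected count = 9/16 × 352 = 198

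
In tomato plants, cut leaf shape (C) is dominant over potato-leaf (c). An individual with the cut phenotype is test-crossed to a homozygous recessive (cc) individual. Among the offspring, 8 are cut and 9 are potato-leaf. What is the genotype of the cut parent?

Test cross: ? × cc
Offspring: 8 cut, 9 potato-leaf — approximately 1:1.
A 1:1 ratio in a test cross indicates the unknown parent is heterozygous (Cc).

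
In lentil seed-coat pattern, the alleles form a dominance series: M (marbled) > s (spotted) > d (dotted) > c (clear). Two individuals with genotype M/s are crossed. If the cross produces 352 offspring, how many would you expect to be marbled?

Cross: M/s × M/s
Allele dominance: M > s > d > c
Offspring genotypes: 1 M/M, 2 M/s, 1 s/s
Phenotype counts: 3 marbled, 1 spotted
marbled: 3 out of 4 → fraction 3/4
Expected count = 3/4 × 352 = 264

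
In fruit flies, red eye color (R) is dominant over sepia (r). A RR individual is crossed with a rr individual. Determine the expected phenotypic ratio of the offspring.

Punnett square for RR × rr:
Offspring genotypes: 4 Rr
red: 4, sepia: 0
Ratio: all red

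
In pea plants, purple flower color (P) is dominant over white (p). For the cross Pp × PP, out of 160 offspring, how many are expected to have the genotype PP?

Punnett square for Pp × PP:
Offspring genotypes: 2 PP, 2 Pp
Total offspring: 4
Count with target: 2
Probability: 2/4 = 1/2
Expected count = 1/2 × 160 = 80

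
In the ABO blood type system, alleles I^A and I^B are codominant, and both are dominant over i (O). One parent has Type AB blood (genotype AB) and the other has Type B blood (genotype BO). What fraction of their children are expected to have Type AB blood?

Cross: AB × BO
Possible offspring genotypes: 1 AB, 1 AO, 1 BB, 1 BO
Blood type counts: 1 Type AB, 1 Type A, 2 Type B
Probability of Type AB: 1/4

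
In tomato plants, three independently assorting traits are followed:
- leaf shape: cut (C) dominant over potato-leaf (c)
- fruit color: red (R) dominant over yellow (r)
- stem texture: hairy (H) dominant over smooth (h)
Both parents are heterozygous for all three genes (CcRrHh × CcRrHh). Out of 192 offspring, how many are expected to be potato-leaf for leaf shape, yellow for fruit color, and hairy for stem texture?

Trihybrid cross: CcRrHh × CcRrHh
Each trait segregates independently with a 3:1 phenotypic ratio, so each gene contributes 3/4 (dominant) or 1/4 (recessive).
Target: potato-leaf (leaf shape), yellow (fruit color), hairy (stem texture)
Probability = product of independent per-trait probabilities
= 1/4 × 1/4 × 3/4 = 3/64
Expected count = 3/64 × 192 = 9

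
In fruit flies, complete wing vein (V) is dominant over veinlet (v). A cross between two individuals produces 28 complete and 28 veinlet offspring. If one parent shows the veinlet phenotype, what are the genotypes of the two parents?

Observed offspring: 28 complete, 28 veinlet
The observed ratio simplifies to 1:1. One parent shows veinlet, so its genotype must be vv. A 1:1 offspring split requires the other parent to be heterozygous (Vv).
Parent genotypes: vv × Vv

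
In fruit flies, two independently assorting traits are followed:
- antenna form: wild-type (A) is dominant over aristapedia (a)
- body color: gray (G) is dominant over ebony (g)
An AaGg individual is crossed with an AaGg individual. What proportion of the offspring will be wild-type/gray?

Dihybrid cross AaGg × AaGg — consider each gene separately:
antenna form: Aa × Aa → 1 AA, 2 Aa, 1 aa → 3 A_ : 1 aa (out of 4)
body color: Gg × Gg → 1 GG, 2 Gg, 1 gg → 3 G_ : 1 gg (out of 4)
Combine (counts out of 4 × 4 = 16): wild-type/gray (A_G_) = 3×3 = 9; wild-type/ebony (A_gg) = 3×1 = 3; aristapedia/gray (aaG_) = 1×3 = 3; aristapedia/ebony (aagg) = 1×1 = 1
Phenotype counts (out of 16): 9 wild-type/gray, 3 wild-type/ebony, 3 aristapedia/gray, 1 aristapedia/ebony
wild-type/gray: 9 out of 16
Probability: 9/16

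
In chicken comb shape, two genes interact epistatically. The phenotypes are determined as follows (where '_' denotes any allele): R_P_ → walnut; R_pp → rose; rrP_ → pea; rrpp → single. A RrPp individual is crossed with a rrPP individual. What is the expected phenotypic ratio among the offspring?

Cross: RrPp × rrPP — consider each gene separately:
R gene: Rr × rr → 2 Rr, 2 rr → 2 R_ : 2 rr (out of 4)
P gene: Pp × PP → 2 PP, 2 Pp → 4 P_ (out of 4)
Genotype classes (out of 4 × 4 = 16): R_P_ = 2×4 = 8; rrP_ = 2×4 = 8
Apply the phenotype rules: R_P_ (8) → walnut; rrP_ (8) → pea
Phenotype counts (out of 16): 8 walnut, 8 pea
Ratio: 1 walnut : 1 pea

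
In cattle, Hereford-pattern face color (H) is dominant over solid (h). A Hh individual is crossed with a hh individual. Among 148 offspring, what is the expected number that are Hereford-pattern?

Punnett square for Hh × hh:
Offspring genotypes: 2 Hh, 2 hh
Hereford-pattern: 2, solid: 2
Hereford-pattern: 2 out of 4 → fraction 1/2
Expected count = 1/2 × 148 = 74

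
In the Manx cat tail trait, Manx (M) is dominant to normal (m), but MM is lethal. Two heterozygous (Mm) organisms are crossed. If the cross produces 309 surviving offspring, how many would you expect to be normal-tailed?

Cross: Mm × Mm
Punnett square offspring (before lethality): 1 MM, 2 Mm, 1 mm
The MM genotype is lethal (embryos die); surviving offspring: 2 Mm, 1 mm
normal-tailed: 1 out of 3 → fraction 1/3
Expected count = 1/3 × 309 = 103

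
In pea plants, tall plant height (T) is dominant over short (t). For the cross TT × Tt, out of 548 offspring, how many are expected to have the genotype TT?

Punnett square for TT × Tt:
Offspring genotypes: 2 TT, 2 Tt
Total offspring: 4
Count with target: 2
Probability: 2/4 = 1/2
Expected count = 1/2 × 548 = 274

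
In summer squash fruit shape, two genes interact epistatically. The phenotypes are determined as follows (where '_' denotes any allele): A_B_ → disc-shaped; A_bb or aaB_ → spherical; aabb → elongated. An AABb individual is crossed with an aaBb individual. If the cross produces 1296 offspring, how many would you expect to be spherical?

Cross: AABb × aaBb — consider each gene separately:
A gene: AA × aa → 4 Aa → 4 A_ (out of 4)
B gene: Bb × Bb → 1 BB, 2 Bb, 1 bb → 3 B_ : 1 bb (out of 4)
Genotype classes (out of 4 × 4 = 16): A_B_ = 4×3 = 12; A_bb = 4×1 = 4
Apply the phenotype rules: A_B_ (12) → disc-shaped; A_bb (4) → spherical
Phenotype counts (out of 16): 12 disc-shaped, 4 spherical
spherical: 4 out of 16 → fraction 1/4
Expected count = 1/4 × 1296 = 324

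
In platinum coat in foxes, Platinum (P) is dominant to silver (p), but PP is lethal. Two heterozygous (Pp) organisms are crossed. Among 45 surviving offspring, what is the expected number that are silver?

Cross: Pp × Pp
Punnett square offspring (before lethality): 1 PP, 2 Pp, 1 pp
The PP genotype is lethal (embryos die); surviving offspring: 2 Pp, 1 pp
silver: 1 out of 3 → fraction 1/3
Expected count = 1/3 × 45 = 15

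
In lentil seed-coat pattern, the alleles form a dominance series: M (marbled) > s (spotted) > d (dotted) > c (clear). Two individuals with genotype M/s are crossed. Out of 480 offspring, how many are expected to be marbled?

Cross: M/s × M/s
Allele dominance: M > s > d > c
Offspring genotypes: 1 M/M, 2 M/s, 1 s/s
Phenotype counts: 3 marbled, 1 spotted
marbled: 3 out of 4 → fraction 3/4
Expected count = 3/4 × 480 = 360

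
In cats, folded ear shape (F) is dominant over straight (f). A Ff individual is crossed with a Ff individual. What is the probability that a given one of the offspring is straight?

Punnett square for Ff × Ff:
Offspring genotypes: 1 FF, 2 Ff, 1 ff
folded: 3, straight: 1
straight: 1 out of 4
Probability: 1/4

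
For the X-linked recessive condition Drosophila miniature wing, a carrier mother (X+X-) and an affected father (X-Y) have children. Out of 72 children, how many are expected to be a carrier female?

Cross: X+X- × X-Y
Offspring: 1 X+X-, 1 X+Y, 1 X-X-, 1 X-Y
Probability of a carrier female: 1/4
Expected count = 1/4 × 72 = 18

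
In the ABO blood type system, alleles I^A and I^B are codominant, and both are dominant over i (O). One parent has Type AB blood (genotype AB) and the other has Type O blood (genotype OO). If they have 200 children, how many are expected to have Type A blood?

Cross: AB × OO
Possible offspring genotypes: 2 AO, 2 BO
Blood type counts: 2 Type A, 2 Type B
Probability of Type A: 2/4 = 1/2
Expected count = 1/2 × 200 = 100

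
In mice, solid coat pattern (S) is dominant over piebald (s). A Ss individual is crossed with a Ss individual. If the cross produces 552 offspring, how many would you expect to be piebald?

Punnett square for Ss × Ss:
Offspring genotypes: 1 SS, 2 Ss, 1 ss
solid: 3, piebald: 1
piebald: 1 out of 4 → fraction 1/4
Expected count = 1/4 × 552 = 138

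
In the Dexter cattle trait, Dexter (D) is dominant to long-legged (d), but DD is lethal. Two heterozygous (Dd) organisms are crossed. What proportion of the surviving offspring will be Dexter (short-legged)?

Cross: Dd × Dd
Punnett square offspring (before lethality): 1 DD, 2 Dd, 1 dd
The DD genotype is lethal (embryos die); surviving offspring: 2 Dd, 1 dd
Dexter (short-legged): 2 out of 3
Probability: 2/3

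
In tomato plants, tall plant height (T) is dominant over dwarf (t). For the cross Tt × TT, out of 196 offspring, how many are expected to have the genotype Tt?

Punnett square for Tt × TT:
Offspring genotypes: 2 TT, 2 Tt
Total offspring: 4
Count with target: 2
Probability: 2/4 = 1/2
Expected count = 1/2 × 196 = 98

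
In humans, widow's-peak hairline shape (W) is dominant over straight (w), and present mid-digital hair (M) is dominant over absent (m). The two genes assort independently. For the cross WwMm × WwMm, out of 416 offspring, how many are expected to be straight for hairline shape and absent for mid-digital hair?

Dihybrid cross WwMm × WwMm — consider each gene separately:
hairline shape: Ww × Ww → 1 WW, 2 Ww, 1 ww → 3 W_ : 1 ww (out of 4)
mid-digital hair: Mm × Mm → 1 MM, 2 Mm, 1 mm → 3 M_ : 1 mm (out of 4)
Looking for: straight (ww) and absent (mm)
P(straight) = 1/4, P(absent) = 1/4
P(both) = 1/4 × 1/4 = 1/16
Expected count = 1/16 × 416 = 26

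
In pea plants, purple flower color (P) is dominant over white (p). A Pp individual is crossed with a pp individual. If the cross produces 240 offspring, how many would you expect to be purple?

Punnett square for Pp × pp:
Offspring genotypes: 2 Pp, 2 pp
purple: 2, white: 2
purple: 2 out of 4 → fraction 1/2
Expected count = 1/2 × 240 = 120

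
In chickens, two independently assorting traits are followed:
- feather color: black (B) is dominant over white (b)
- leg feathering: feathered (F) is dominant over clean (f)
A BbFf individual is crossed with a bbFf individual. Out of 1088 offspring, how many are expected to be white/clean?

Dihybrid cross BbFf × bbFf — consider each gene separately:
feather color: Bb × bb → 2 Bb, 2 bb → 2 B_ : 2 bb (out of 4)
leg feathering: Ff × Ff → 1 FF, 2 Ff, 1 ff → 3 F_ : 1 ff (out of 4)
Combine (counts out of 4 × 4 = 16): black/feathered (B_F_) = 2×3 = 6; black/clean (B_ff) = 2×1 = 2; white/feathered (bbF_) = 2×3 = 6; white/clean (bbff) = 2×1 = 2
Phenotype counts (out of 16): 6 black/feathered, 2 black/clean, 6 white/feathered, 2 white/clean
white/clean: 2 out of 16 → fraction 1/8
Expected count = 1/8 × 1088 = 136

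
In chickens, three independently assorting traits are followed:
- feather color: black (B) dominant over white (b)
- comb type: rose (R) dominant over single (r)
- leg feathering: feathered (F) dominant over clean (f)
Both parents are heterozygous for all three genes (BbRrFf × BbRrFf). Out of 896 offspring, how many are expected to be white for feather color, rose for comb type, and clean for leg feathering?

Trihybrid cross: BbRrFf × BbRrFf
Each trait segregates independently with a 3:1 phenotypic ratio, so each gene contributes 3/4 (dominant) or 1/4 (recessive).
Target: white (feather color), rose (comb type), clean (leg feathering)
Probability = product of independent per-trait probabilities
= 1/4 × 3/4 × 1/4 = 3/64
Expected count = 3/64 × 896 = 42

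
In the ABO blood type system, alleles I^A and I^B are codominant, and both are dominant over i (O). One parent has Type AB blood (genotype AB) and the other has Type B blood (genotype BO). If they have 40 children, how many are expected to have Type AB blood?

Cross: AB × BO
Possible offspring genotypes: 1 AB, 1 AO, 1 BB, 1 BO
Blood type counts: 1 Type AB, 1 Type A, 2 Type B
Probability of Type AB: 1/4
Expected count = 1/4 × 40 = 10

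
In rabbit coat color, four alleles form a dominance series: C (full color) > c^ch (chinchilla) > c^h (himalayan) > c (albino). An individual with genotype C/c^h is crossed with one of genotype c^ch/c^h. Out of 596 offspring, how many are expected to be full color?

Cross: C/c^h × c^ch/c^h
Allele dominance: C > c^ch > c^h > c
Offspring genotypes: 1 C/c^ch, 1 C/c^h, 1 c^ch/c^h, 1 c^h/c^h
Phenotype counts: 2 full color, 1 chinchilla, 1 himalayan
full color: 2 out of 4 → fraction 1/2
Expected count = 1/2 × 596 = 298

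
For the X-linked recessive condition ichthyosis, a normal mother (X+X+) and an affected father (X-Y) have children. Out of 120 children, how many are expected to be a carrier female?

Cross: X+X+ × X-Y
Offspring: 2 X+X-, 2 X+Y
Probability of a carrier female: 2/4 = 1/2
Expected count = 1/2 × 120 = 60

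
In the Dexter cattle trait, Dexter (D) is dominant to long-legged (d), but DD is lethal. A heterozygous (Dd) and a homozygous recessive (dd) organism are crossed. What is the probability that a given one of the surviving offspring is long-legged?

Cross: Dd × dd
Punnett square offspring (before lethality): 2 Dd, 2 dd
No DD offspring are produced in this cross.
long-legged: 2 out of 4
Probability: 2/4 = 1/2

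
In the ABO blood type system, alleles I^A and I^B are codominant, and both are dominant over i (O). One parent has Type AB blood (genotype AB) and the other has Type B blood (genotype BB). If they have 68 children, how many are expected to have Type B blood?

Cross: AB × BB
Possible offspring genotypes: 2 AB, 2 BB
Blood type counts: 2 Type AB, 2 Type B
Probability of Type B: 2/4 = 1/2
Expected count = 1/2 × 68 = 34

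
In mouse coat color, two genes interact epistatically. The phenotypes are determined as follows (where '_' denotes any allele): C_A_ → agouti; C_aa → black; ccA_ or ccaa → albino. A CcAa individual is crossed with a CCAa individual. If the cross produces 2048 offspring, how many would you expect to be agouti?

Cross: CcAa × CCAa — consider each gene separately:
C gene: Cc × CC → 2 CC, 2 Cc → 4 C_ (out of 4)
A gene: Aa × Aa → 1 AA, 2 Aa, 1 aa → 3 A_ : 1 aa (out of 4)
Genotype classes (out of 4 × 4 = 16): C_A_ = 4×3 = 12; C_aa = 4×1 = 4
Apply the phenotype rules: C_A_ (12) → agouti; C_aa (4) → black
Phenotype counts (out of 16): 12 agouti, 4 black
agouti: 12 out of 16 → fraction 3/4
Expected count = 3/4 × 2048 = 1536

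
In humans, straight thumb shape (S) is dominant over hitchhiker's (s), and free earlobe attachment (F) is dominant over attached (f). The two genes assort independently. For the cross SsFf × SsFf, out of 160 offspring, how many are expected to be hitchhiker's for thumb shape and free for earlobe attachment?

Dihybrid cross SsFf × SsFf — consider each gene separately:
thumb shape: Ss × Ss → 1 SS, 2 Ss, 1 ss → 3 S_ : 1 ss (out of 4)
earlobe attachment: Ff × Ff → 1 FF, 2 Ff, 1 ff → 3 F_ : 1 ff (out of 4)
Looking for: hitchhiker's (ss) and free (F_)
P(hitchhiker's) = 1/4, P(free) = 3/4
P(both) = 1/4 × 3/4 = 3/16
Expected count = 3/16 × 160 = 30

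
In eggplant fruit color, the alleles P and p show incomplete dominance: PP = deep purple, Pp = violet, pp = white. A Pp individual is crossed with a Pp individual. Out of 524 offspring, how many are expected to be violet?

Punnett square for Pp × Pp:
Offspring genotypes: 1 PP, 2 Pp, 1 pp
Phenotype counts: 1 deep purple, 2 violet, 1 white
violet: 2 out of 4 → fraction 1/2
Expected count = 1/2 × 524 = 262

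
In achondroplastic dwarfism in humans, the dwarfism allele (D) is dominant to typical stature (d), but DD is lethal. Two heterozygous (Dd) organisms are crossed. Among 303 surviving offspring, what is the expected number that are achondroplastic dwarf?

Cross: Dd × Dd
Punnett square offspring (before lethality): 1 DD, 2 Dd, 1 dd
The DD genotype is lethal (embryos die); surviving offspring: 2 Dd, 1 dd
achondroplastic dwarf: 2 out of 3 → fraction 2/3
Expected count = 2/3 × 303 = 202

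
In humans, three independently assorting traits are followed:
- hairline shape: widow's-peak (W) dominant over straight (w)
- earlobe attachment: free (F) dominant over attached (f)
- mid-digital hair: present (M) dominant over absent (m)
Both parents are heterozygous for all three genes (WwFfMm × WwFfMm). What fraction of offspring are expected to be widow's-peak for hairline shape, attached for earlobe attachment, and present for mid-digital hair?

Trihybrid cross: WwFfMm × WwFfMm
Each trait segregates independently with a 3:1 phenotypic ratio, so each gene contributes 3/4 (dominant) or 1/4 (recessive).
Target: widow's-peak (hairline shape), attached (earlobe attachment), present (mid-digital hair)
Probability = product of independent per-trait probabilities
= 3/4 × 1/4 × 3/4 = 9/64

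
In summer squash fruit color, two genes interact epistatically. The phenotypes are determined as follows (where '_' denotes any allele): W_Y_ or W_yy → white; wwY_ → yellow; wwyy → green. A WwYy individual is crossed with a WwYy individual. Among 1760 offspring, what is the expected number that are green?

Cross: WwYy × WwYy — consider each gene separately:
W gene: Ww × Ww → 1 WW, 2 Ww, 1 ww → 3 W_ : 1 ww (out of 4)
Y gene: Yy × Yy → 1 YY, 2 Yy, 1 yy → 3 Y_ : 1 yy (out of 4)
Genotype classes (out of 4 × 4 = 16): W_Y_ = 3×3 = 9; W_yy = 3×1 = 3; wwY_ = 1×3 = 3; wwyy = 1×1 = 1
Apply the phenotype rules: W_Y_ (9) + W_yy (3) → white; wwY_ (3) → yellow; wwyy (1) → green
Phenotype counts (out of 16): 12 white, 3 yellow, 1 green
green: 1 out of 16 → fraction 1/16
Expected count = 1/16 × 1760 = 110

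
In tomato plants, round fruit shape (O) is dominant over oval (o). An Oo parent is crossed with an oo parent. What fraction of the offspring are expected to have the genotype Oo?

Punnett square for Oo × oo:
Offspring genotypes: 2 Oo, 2 oo
Total offspring: 4
Count with target: 2
Probability: 2/4 = 1/2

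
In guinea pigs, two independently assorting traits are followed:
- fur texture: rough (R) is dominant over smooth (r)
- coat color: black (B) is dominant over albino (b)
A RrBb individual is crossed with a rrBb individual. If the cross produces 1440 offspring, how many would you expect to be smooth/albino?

Dihybrid cross RrBb × rrBb — consider each gene separately:
fur texture: Rr × rr → 2 Rr, 2 rr → 2 R_ : 2 rr (out of 4)
coat color: Bb × Bb → 1 BB, 2 Bb, 1 bb → 3 B_ : 1 bb (out of 4)
Combine (counts out of 4 × 4 = 16): rough/black (R_B_) = 2×3 = 6; rough/albino (R_bb) = 2×1 = 2; smooth/black (rrB_) = 2×3 = 6; smooth/albino (rrbb) = 2×1 = 2
Phenotype counts (out of 16): 6 rough/black, 2 rough/albino, 6 smooth/black, 2 smooth/albino
smooth/albino: 2 out of 16 → fraction 1/8
Expected count = 1/8 × 1440 = 180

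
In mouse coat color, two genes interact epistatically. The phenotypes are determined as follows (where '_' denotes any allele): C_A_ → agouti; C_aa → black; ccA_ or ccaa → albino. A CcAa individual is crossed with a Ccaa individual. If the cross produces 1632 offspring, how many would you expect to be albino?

Cross: CcAa × Ccaa — consider each gene separately:
C gene: Cc × Cc → 1 CC, 2 Cc, 1 cc → 3 C_ : 1 cc (out of 4)
A gene: Aa × aa → 2 Aa, 2 aa → 2 A_ : 2 aa (out of 4)
Genotype classes (out of 4 × 4 = 16): C_A_ = 3×2 = 6; C_aa = 3×2 = 6; ccA_ = 1×2 = 2; ccaa = 1×2 = 2
Apply the phenotype rules: C_A_ (6) → agouti; C_aa (6) → black; ccA_ (2) + ccaa (2) → albino
Phenotype counts (out of 16): 6 agouti, 6 black, 4 albino
albino: 4 out of 16 → fraction 1/4
Expected count = 1/4 × 1632 = 408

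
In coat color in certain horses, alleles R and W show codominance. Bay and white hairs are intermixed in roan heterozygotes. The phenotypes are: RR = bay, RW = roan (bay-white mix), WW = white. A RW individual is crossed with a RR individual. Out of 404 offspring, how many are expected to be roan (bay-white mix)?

Punnett square for RW × RR:
Offspring genotypes: 2 RR, 2 RW
Phenotype counts: 2 bay, 2 roan (bay-white mix)
roan (bay-white mix): 2 out of 4 → fraction 1/2
Expected count = 1/2 × 404 = 202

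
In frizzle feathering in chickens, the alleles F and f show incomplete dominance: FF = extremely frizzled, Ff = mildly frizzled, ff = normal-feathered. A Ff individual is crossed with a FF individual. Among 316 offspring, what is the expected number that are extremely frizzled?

Punnett square for Ff × FF:
Offspring genotypes: 2 FF, 2 Ff
Phenotype counts: 2 extremely frizzled, 2 mildly frizzled
extremely frizzled: 2 out of 4 → fraction 1/2
Expected count = 1/2 × 316 = 158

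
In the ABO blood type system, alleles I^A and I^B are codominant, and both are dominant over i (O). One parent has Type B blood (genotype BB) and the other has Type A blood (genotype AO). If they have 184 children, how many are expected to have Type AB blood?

Cross: BB × AO
Possible offspring genotypes: 2 AB, 2 BO
Blood type counts: 2 Type AB, 2 Type B
Probability of Type AB: 2/4 = 1/2
Expected count = 1/2 × 184 = 92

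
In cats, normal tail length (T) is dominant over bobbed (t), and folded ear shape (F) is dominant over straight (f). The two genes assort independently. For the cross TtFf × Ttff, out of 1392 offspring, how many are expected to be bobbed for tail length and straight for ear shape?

Dihybrid cross TtFf × Ttff — consider each gene separately:
tail length: Tt × Tt → 1 TT, 2 Tt, 1 tt → 3 T_ : 1 tt (out of 4)
ear shape: Ff × ff → 2 Ff, 2 ff → 2 F_ : 2 ff (out of 4)
Looking for: bobbed (tt) and straight (ff)
P(bobbed) = 1/4, P(straight) = 2/4
P(both) = 1/4 × 2/4 = 2/16 = 1/8
Expected count = 1/8 × 1392 = 174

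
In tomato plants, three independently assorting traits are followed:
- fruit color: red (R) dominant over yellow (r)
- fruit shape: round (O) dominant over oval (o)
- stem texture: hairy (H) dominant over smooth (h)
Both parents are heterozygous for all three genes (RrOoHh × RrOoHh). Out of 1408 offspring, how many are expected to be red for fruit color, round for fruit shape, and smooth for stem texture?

Trihybrid cross: RrOoHh × RrOoHh
Each trait segregates independently with a 3:1 phenotypic ratio, so each gene contributes 3/4 (dominant) or 1/4 (recessive).
Target: red (fruit color), round (fruit shape), smooth (stem texture)
Probability = product of independent per-trait probabilities
= 3/4 × 3/4 × 1/4 = 9/64
Expected count = 9/64 × 1408 = 198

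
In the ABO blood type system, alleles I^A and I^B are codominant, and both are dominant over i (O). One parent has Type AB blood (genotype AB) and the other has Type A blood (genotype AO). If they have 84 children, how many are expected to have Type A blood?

Cross: AB × AO
Possible offspring genotypes: 1 AA, 1 AO, 1 AB, 1 BO
Blood type counts: 2 Type A, 1 Type AB, 1 Type B
Probability of Type A: 2/4 = 1/2
Expected count = 1/2 × 84 = 42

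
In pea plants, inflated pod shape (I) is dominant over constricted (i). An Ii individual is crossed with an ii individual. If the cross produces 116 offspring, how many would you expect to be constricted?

Punnett square for Ii × ii:
Offspring genotypes: 2 Ii, 2 ii
inflated: 2, constricted: 2
constricted: 2 out of 4 → fraction 1/2
Expected count = 1/2 × 116 = 58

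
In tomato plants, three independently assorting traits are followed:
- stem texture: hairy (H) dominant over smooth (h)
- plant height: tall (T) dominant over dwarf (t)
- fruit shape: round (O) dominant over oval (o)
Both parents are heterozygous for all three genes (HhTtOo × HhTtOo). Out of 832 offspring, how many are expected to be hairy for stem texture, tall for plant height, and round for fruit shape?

Trihybrid cross: HhTtOo × HhTtOo
Each trait segregates independently with a 3:1 phenotypic ratio, so each gene contributes 3/4 (dominant) or 1/4 (recessive).
Target: hairy (stem texture), tall (plant height), round (fruit shape)
Probability = product of independent per-trait probabilities
= 3/4 × 3/4 × 3/4 = 27/64
Expected count = 27/64 × 832 = 351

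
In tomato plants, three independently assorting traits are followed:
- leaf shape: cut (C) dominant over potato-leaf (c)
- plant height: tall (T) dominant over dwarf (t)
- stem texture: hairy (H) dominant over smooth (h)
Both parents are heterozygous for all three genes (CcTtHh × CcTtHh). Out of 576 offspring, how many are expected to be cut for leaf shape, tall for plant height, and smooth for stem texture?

Trihybrid cross: CcTtHh × CcTtHh
Each trait segregates independently with a 3:1 phenotypic ratio, so each gene contributes 3/4 (dominant) or 1/4 (recessive).
Target: cut (leaf shape), tall (plant height), smooth (stem texture)
Probability = product of independent per-trait probabilities
= 3/4 × 3/4 × 1/4 = 9/64
Expected count = 9/64 × 576 = 81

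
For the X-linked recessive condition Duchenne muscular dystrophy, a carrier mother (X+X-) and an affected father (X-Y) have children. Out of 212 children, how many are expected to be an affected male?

Cross: X+X- × X-Y
Offspring: 1 X+X-, 1 X+Y, 1 X-X-, 1 X-Y
Probability of an affected male: 1/4
Expected count = 1/4 × 212 = 53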